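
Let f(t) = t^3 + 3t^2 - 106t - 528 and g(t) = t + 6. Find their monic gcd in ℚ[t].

Repeated division with remainder:
  t^3 + 3t^2 - 106t - 528 = (t^2 - 3t - 88)(t + 6) + (0)
The last nonzero remainder t + 6 is already monic.

t + 6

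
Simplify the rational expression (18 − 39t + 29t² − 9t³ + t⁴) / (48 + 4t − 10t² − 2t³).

(9 − 15t + 7t² − t³)/(24 + 14t + 2t²)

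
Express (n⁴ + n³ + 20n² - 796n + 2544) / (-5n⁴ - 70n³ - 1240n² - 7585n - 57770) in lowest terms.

Apply the Euclidean algorithm:
  n⁴ + n³ + 20n² - 796n + 2544 = (-1/5)(-5n⁴ - 70n³ - 1240n² - 7585n - 57770) + (-13n³ - 228n² - 2313n - 9010)
  -5n⁴ - 70n³ - 1240n² - 7585n - 57770 = ((5/13)n - 230/169)(-13n³ - 228n² - 2313n - 9010) + (-(111655/169)n² - (1228205/169)n - 11835430/169)
  -13n³ - 228n² - 2313n - 9010 = ((2197/111655)n + 2873/22331)(-(111655/169)n² - (1228205/169)n - 11835430/169) + (0)
Last nonzero remainder: -(111655/169)n² - (1228205/169)n - 11835430/169. Dividing through by -111655/169 gives the monic gcd n² + 11n + 106.
Cancel n² + 11n + 106 from numerator and denominator to get the reduced form.

(-n² + 10n - 24)/(5n² + 15n + 545)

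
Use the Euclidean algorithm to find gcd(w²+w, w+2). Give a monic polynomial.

1

Euclidean algorithm in ℚ[w]:
  w²+w = (w−1)(w+2) + (2)
  w+2 = ((1/2)w+1)(2) + (0)
The last nonzero remainder is the constant 2, so the polynomials are coprime and gcd = 1.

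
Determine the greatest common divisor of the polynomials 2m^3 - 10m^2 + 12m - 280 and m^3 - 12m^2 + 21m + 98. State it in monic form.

m - 7

Apply the Euclidean algorithm:
  2m^3 - 10m^2 + 12m - 280 = (2)(m^3 - 12m^2 + 21m + 98) + (14m^2 - 30m - 476)
  m^3 - 12m^2 + 21m + 98 = ((1/14)m - 69/98)(14m^2 - 30m - 476) + ((1660/49)m - 1660/7)
  14m^2 - 30m - 476 = ((343/830)m + 833/415)((1660/49)m - 1660/7) + (0)
Last nonzero remainder: (1660/49)m - 1660/7. Dividing through by 1660/49 gives the monic gcd m - 7.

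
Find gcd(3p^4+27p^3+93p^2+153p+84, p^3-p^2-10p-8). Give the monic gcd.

p+1

Repeated division with remainder:
  3p^4+27p^3+93p^2+153p+84 = (3p+30)(p^3-p^2-10p-8) + (153p^2+477p+324)
  p^3-p^2-10p-8 = ((1/153)p-70/2601)(153p^2+477p+324) + ((208/289)p+208/289)
  153p^2+477p+324 = ((44217/208)p+23409/52)((208/289)p+208/289) + (0)
Last nonzero remainder: (208/289)p+208/289. Dividing through by 208/289 gives the monic gcd p+1.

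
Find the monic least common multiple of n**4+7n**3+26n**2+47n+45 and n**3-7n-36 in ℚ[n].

By polynomial division,
  n**4+7n**3+26n**2+47n+45 = (n+7)(n**3-7n-36) + (33n**2+132n+297)
  n**3-7n-36 = ((1/33)n-4/33)(33n**2+132n+297) + (0)
Last nonzero remainder: 33n**2+132n+297. Dividing through by 33 gives the monic gcd n**2+4n+9.
Then lcm(f, g) = f·g / gcd(f, g); expanding and making the result monic gives the answer.

n**5+3n**4-2n**3-57n**2-143n-180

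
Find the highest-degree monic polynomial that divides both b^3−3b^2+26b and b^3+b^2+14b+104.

b^2−3b+26

Repeated division with remainder:
  b^3−3b^2+26b = (b^3+b^2+14b+104) + (−4b^2+12b−104)
  b^3+b^2+14b+104 = (−(1/4)b−1)(−4b^2+12b−104) + (0)
Last nonzero remainder: −4b^2+12b−104. Dividing through by −4 gives the monic gcd b^2−3b+26.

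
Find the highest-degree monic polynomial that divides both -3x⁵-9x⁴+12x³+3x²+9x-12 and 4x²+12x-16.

x²+3x-4

Apply the Euclidean algorithm:
  -3x⁵-9x⁴+12x³+3x²+9x-12 = (-(3/4)x³+3/4)(4x²+12x-16) + (0)
Last nonzero remainder: 4x²+12x-16. Dividing through by 4 gives the monic gcd x²+3x-4.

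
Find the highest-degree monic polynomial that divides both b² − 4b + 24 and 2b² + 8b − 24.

Euclidean algorithm in ℚ[b]:
  b² − 4b + 24 = (1/2)(2b² + 8b − 24) + (−8b + 36)
  2b² + 8b − 24 = (−(1/4)b − 17/8)(−8b + 36) + (105/2)
  −8b + 36 = (−(16/105)b + 24/35)(105/2) + (0)
The last nonzero remainder is the constant 105/2, so the polynomials are coprime and gcd = 1.

1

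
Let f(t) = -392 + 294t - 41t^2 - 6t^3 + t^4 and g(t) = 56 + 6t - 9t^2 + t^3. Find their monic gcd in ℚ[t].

Apply the Euclidean algorithm:
  t^4 - 6t^3 - 41t^2 + 294t - 392 = (t + 3)(t^3 - 9t^2 + 6t + 56) + (-20t^2 + 220t - 560)
  t^3 - 9t^2 + 6t + 56 = (-(1/20)t - 1/10)(-20t^2 + 220t - 560) + (0)
Last nonzero remainder: -20t^2 + 220t - 560. Dividing through by -20 gives the monic gcd t^2 - 11t + 28.

28 - 11t + t^2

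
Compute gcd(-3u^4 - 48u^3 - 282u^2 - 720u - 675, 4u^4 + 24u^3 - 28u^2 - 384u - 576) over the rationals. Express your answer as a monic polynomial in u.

u^2 + 6u + 9

By polynomial division,
  -3u^4 - 48u^3 - 282u^2 - 720u - 675 = (-3/4)(4u^4 + 24u^3 - 28u^2 - 384u - 576) + (-30u^3 - 303u^2 - 1008u - 1107)
  4u^4 + 24u^3 - 28u^2 - 384u - 576 = (-(2/15)u + 41/75)(-30u^3 - 303u^2 - 1008u - 1107) + ((81/25)u^2 + (486/25)u + 729/25)
  -30u^3 - 303u^2 - 1008u - 1107 = (-(250/27)u - 1025/27)((81/25)u^2 + (486/25)u + 729/25) + (0)
Last nonzero remainder: (81/25)u^2 + (486/25)u + 729/25. Dividing through by 81/25 gives the monic gcd u^2 + 6u + 9.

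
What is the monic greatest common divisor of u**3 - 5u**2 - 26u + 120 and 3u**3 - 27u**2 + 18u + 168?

u - 4

Apply the Euclidean algorithm:
  u**3 - 5u**2 - 26u + 120 = (1/3)(3u**3 - 27u**2 + 18u + 168) + (4u**2 - 32u + 64)
  3u**3 - 27u**2 + 18u + 168 = ((3/4)u - 3/4)(4u**2 - 32u + 64) + (-54u + 216)
  4u**2 - 32u + 64 = (-(2/27)u + 8/27)(-54u + 216) + (0)
Last nonzero remainder: -54u + 216. Dividing through by -54 gives the monic gcd u - 4.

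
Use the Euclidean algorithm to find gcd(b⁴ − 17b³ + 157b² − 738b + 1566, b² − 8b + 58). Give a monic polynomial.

b² − 8b + 58

Repeated division with remainder:
  b⁴ − 17b³ + 157b² − 738b + 1566 = (b² − 9b + 27)(b² − 8b + 58) + (0)
The last nonzero remainder b² − 8b + 58 is already monic.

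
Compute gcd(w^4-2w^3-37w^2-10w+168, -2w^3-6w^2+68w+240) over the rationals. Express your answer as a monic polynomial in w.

By polynomial division,
  w^4-2w^3-37w^2-10w+168 = (-(1/2)w+5/2)(-2w^3-6w^2+68w+240) + (12w^2-60w-432)
  -2w^3-6w^2+68w+240 = (-(1/6)w-4/3)(12w^2-60w-432) + (-84w-336)
  12w^2-60w-432 = (-(1/7)w+9/7)(-84w-336) + (0)
Last nonzero remainder: -84w-336. Dividing through by -84 gives the monic gcd w+4.

w+4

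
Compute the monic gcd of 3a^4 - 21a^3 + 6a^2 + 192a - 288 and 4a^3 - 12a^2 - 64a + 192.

a - 4

Repeated division with remainder:
  3a^4 - 21a^3 + 6a^2 + 192a - 288 = ((3/4)a - 3)(4a^3 - 12a^2 - 64a + 192) + (18a^2 - 144a + 288)
  4a^3 - 12a^2 - 64a + 192 = ((2/9)a + 10/9)(18a^2 - 144a + 288) + (32a - 128)
  18a^2 - 144a + 288 = ((9/16)a - 9/4)(32a - 128) + (0)
Last nonzero remainder: 32a - 128. Dividing through by 32 gives the monic gcd a - 4.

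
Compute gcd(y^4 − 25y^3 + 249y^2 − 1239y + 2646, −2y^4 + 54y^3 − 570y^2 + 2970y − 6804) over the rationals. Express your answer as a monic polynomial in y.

y^3 − 18y^2 + 123y − 378

Euclidean algorithm in ℚ[y]:
  y^4 − 25y^3 + 249y^2 − 1239y + 2646 = (−1/2)(−2y^4 + 54y^3 − 570y^2 + 2970y − 6804) + (2y^3 − 36y^2 + 246y − 756)
  −2y^4 + 54y^3 − 570y^2 + 2970y − 6804 = (−y + 9)(2y^3 − 36y^2 + 246y − 756) + (0)
Last nonzero remainder: 2y^3 − 36y^2 + 246y − 756. Dividing through by 2 gives the monic gcd y^3 − 18y^2 + 123y − 378.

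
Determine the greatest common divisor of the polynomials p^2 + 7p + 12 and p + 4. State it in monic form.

p + 4

Euclidean algorithm in ℚ[p]:
  p^2 + 7p + 12 = (p + 3)(p + 4) + (0)
The last nonzero remainder p + 4 is already monic.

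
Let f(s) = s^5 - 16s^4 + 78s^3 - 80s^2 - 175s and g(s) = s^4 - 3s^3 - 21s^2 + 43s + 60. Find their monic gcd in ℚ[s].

s^2 - 4s - 5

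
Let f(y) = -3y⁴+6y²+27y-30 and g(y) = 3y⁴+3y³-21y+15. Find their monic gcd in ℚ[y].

y³+2y²+2y-5

Apply the Euclidean algorithm:
  -3y⁴+6y²+27y-30 = (-1)(3y⁴+3y³-21y+15) + (3y³+6y²+6y-15)
  3y⁴+3y³-21y+15 = (y-1)(3y³+6y²+6y-15) + (0)
Last nonzero remainder: 3y³+6y²+6y-15. Dividing through by 3 gives the monic gcd y³+2y²+2y-5.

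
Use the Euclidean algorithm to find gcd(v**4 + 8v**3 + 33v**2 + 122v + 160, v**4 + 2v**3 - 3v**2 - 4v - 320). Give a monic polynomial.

Repeated division with remainder:
  v**4 + 8v**3 + 33v**2 + 122v + 160 = (v**4 + 2v**3 - 3v**2 - 4v - 320) + (6v**3 + 36v**2 + 126v + 480)
  v**4 + 2v**3 - 3v**2 - 4v - 320 = ((1/6)v - 2/3)(6v**3 + 36v**2 + 126v + 480) + (0)
Last nonzero remainder: 6v**3 + 36v**2 + 126v + 480. Dividing through by 6 gives the monic gcd v**3 + 6v**2 + 21v + 80.

v**3 + 6v**2 + 21v + 80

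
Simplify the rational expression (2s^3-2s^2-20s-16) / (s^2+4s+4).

Repeated division with remainder:
  2s^3-2s^2-20s-16 = (2s-10)(s^2+4s+4) + (12s+24)
  s^2+4s+4 = ((1/12)s+1/6)(12s+24) + (0)
Last nonzero remainder: 12s+24. Dividing through by 12 gives the monic gcd s+2.
Cancel s+2 from numerator and denominator to get the reduced form.

(2s^2-6s-8)/(s+2)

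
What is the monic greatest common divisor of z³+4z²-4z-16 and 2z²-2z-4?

Repeated division with remainder:
  z³+4z²-4z-16 = ((1/2)z+5/2)(2z²-2z-4) + (3z-6)
  2z²-2z-4 = ((2/3)z+2/3)(3z-6) + (0)
Last nonzero remainder: 3z-6. Dividing through by 3 gives the monic gcd z-2.

z-2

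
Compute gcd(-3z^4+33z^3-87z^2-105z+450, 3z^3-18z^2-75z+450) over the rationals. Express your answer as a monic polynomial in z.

z-5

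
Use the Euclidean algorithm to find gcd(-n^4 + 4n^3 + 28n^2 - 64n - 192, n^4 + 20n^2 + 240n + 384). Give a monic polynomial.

n^2 + 6n + 8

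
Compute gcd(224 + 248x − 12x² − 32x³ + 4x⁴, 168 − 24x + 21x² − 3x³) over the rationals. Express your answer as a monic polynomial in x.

Euclidean algorithm in ℚ[x]:
  4x⁴ − 32x³ − 12x² + 248x + 224 = (−(4/3)x + 4/3)(−3x³ + 21x² − 24x + 168) + (−72x² + 504x)
  −3x³ + 21x² − 24x + 168 = ((1/24)x)(−72x² + 504x) + (−24x + 168)
  −72x² + 504x = (3x)(−24x + 168) + (0)
Last nonzero remainder: −24x + 168. Dividing through by −24 gives the monic gcd x − 7.

−7 + x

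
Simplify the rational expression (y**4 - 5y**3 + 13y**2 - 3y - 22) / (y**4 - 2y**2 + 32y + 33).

(y - 2)/(y + 3)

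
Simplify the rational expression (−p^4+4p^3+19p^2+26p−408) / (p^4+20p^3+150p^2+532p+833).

(−p^2+10p−24)/(p^2+14p+49)

Apply the Euclidean algorithm:
  −p^4+4p^3+19p^2+26p−408 = (−1)(p^4+20p^3+150p^2+532p+833) + (24p^3+169p^2+558p+425)
  p^4+20p^3+150p^2+532p+833 = ((1/24)p+311/576)(24p^3+169p^2+558p+425) + ((20449/576)p^2+(20449/96)p+347633/576)
  24p^3+169p^2+558p+425 = ((13824/20449)p+14400/20449)((20449/576)p^2+(20449/96)p+347633/576) + (0)
Last nonzero remainder: (20449/576)p^2+(20449/96)p+347633/576. Dividing through by 20449/576 gives the monic gcd p^2+6p+17.
Cancel p^2+6p+17 from numerator and denominator to get the reduced form.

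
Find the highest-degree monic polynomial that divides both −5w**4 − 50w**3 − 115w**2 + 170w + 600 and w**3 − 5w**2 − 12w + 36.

w**2 + w − 6

Apply the Euclidean algorithm:
  −5w**4 − 50w**3 − 115w**2 + 170w + 600 = (−5w − 75)(w**3 − 5w**2 − 12w + 36) + (−550w**2 − 550w + 3300)
  w**3 − 5w**2 − 12w + 36 = (−(1/550)w + 3/275)(−550w**2 − 550w + 3300) + (0)
Last nonzero remainder: −550w**2 − 550w + 3300. Dividing through by −550 gives the monic gcd w**2 + w − 6.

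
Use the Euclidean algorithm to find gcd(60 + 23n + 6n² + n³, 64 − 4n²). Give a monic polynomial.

4 + n

Apply the Euclidean algorithm:
  n³ + 6n² + 23n + 60 = (−(1/4)n − 3/2)(−4n² + 64) + (39n + 156)
  −4n² + 64 = (−(4/39)n + 16/39)(39n + 156) + (0)
Last nonzero remainder: 39n + 156. Dividing through by 39 gives the monic gcd n + 4.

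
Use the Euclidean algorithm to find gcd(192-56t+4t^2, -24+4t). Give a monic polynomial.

-6+t

By polynomial division,
  4t^2-56t+192 = (t-8)(4t-24) + (0)
Last nonzero remainder: 4t-24. Dividing through by 4 gives the monic gcd t-6.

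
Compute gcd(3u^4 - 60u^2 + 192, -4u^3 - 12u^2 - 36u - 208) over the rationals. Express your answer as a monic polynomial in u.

Euclidean algorithm in ℚ[u]:
  3u^4 - 60u^2 + 192 = (-(3/4)u + 9/4)(-4u^3 - 12u^2 - 36u - 208) + (-60u^2 - 75u + 660)
  -4u^3 - 12u^2 - 36u - 208 = ((1/15)u + 7/60)(-60u^2 - 75u + 660) + (-(285/4)u - 285)
  -60u^2 - 75u + 660 = ((16/19)u - 44/19)(-(285/4)u - 285) + (0)
Last nonzero remainder: -(285/4)u - 285. Dividing through by -285/4 gives the monic gcd u + 4.

u + 4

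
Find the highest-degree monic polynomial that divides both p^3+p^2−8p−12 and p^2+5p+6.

p+2

Repeated division with remainder:
  p^3+p^2−8p−12 = (p−4)(p^2+5p+6) + (6p+12)
  p^2+5p+6 = ((1/6)p+1/2)(6p+12) + (0)
Last nonzero remainder: 6p+12. Dividing through by 6 gives the monic gcd p+2.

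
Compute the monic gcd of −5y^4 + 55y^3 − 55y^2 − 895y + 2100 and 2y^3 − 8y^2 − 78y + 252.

Apply the Euclidean algorithm:
  −5y^4 + 55y^3 − 55y^2 − 895y + 2100 = (−(5/2)y + 35/2)(2y^3 − 8y^2 − 78y + 252) + (−110y^2 + 1100y − 2310)
  2y^3 − 8y^2 − 78y + 252 = (−(1/55)y − 6/55)(−110y^2 + 1100y − 2310) + (0)
Last nonzero remainder: −110y^2 + 1100y − 2310. Dividing through by −110 gives the monic gcd y^2 − 10y + 21.

y^2 − 10y + 21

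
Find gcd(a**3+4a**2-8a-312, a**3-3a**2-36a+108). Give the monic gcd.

By polynomial division,
  a**3+4a**2-8a-312 = (a**3-3a**2-36a+108) + (7a**2+28a-420)
  a**3-3a**2-36a+108 = ((1/7)a-1)(7a**2+28a-420) + (52a-312)
  7a**2+28a-420 = ((7/52)a+35/26)(52a-312) + (0)
Last nonzero remainder: 52a-312. Dividing through by 52 gives the monic gcd a-6.

a-6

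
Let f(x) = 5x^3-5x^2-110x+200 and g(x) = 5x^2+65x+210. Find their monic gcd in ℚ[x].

1

Repeated division with remainder:
  5x^3-5x^2-110x+200 = (x-14)(5x^2+65x+210) + (590x+3140)
  5x^2+65x+210 = ((1/118)x+453/6962)(590x+3140) + (19800/3481)
  590x+3140 = ((205379/1980)x+546517/990)(19800/3481) + (0)
The last nonzero remainder is the constant 19800/3481, so the polynomials are coprime and gcd = 1.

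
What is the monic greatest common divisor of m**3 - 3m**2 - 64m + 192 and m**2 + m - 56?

Euclidean algorithm in ℚ[m]:
  m**3 - 3m**2 - 64m + 192 = (m - 4)(m**2 + m - 56) + (-4m - 32)
  m**2 + m - 56 = (-(1/4)m + 7/4)(-4m - 32) + (0)
Last nonzero remainder: -4m - 32. Dividing through by -4 gives the monic gcd m + 8.

m + 8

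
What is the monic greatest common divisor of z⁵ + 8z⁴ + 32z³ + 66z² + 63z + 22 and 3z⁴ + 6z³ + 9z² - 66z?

z² + 4z + 11

Apply the Euclidean algorithm:
  z⁵ + 8z⁴ + 32z³ + 66z² + 63z + 22 = ((1/3)z + 2)(3z⁴ + 6z³ + 9z² - 66z) + (17z³ + 70z² + 195z + 22)
  3z⁴ + 6z³ + 9z² - 66z = ((3/17)z - 108/289)(17z³ + 70z² + 195z + 22) + ((216/289)z² + (864/289)z + 2376/289)
  17z³ + 70z² + 195z + 22 = ((4913/216)z + 289/108)((216/289)z² + (864/289)z + 2376/289) + (0)
Last nonzero remainder: (216/289)z² + (864/289)z + 2376/289. Dividing through by 216/289 gives the monic gcd z² + 4z + 11.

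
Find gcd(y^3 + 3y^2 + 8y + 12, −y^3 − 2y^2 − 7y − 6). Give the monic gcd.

y^2 + y + 6

By polynomial division,
  y^3 + 3y^2 + 8y + 12 = (−1)(−y^3 − 2y^2 − 7y − 6) + (y^2 + y + 6)
  −y^3 − 2y^2 − 7y − 6 = (−y − 1)(y^2 + y + 6) + (0)
The last nonzero remainder y^2 + y + 6 is already monic.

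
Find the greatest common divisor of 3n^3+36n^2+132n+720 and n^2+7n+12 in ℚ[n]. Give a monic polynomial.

1

Repeated division with remainder:
  3n^3+36n^2+132n+720 = (3n+15)(n^2+7n+12) + (-9n+540)
  n^2+7n+12 = (-(1/9)n-67/9)(-9n+540) + (4032)
  -9n+540 = (-(1/448)n+15/112)(4032) + (0)
The last nonzero remainder is the constant 4032, so the polynomials are coprime and gcd = 1.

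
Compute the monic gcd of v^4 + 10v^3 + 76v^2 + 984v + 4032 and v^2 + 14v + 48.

Repeated division with remainder:
  v^4 + 10v^3 + 76v^2 + 984v + 4032 = (v^2 − 4v + 84)(v^2 + 14v + 48) + (0)
The last nonzero remainder v^2 + 14v + 48 is already monic.

v^2 + 14v + 48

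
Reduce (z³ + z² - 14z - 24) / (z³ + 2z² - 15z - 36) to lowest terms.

(z + 2)/(z + 3)

Euclidean algorithm in ℚ[z]:
  z³ + z² - 14z - 24 = (z³ + 2z² - 15z - 36) + (-z² + z + 12)
  z³ + 2z² - 15z - 36 = (-z - 3)(-z² + z + 12) + (0)
Last nonzero remainder: -z² + z + 12. Dividing through by -1 gives the monic gcd z² - z - 12.
Cancel z² - z - 12 from numerator and denominator to get the reduced form.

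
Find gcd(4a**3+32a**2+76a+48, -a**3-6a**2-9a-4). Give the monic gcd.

Euclidean algorithm in ℚ[a]:
  4a**3+32a**2+76a+48 = (-4)(-a**3-6a**2-9a-4) + (8a**2+40a+32)
  -a**3-6a**2-9a-4 = (-(1/8)a-1/8)(8a**2+40a+32) + (0)
Last nonzero remainder: 8a**2+40a+32. Dividing through by 8 gives the monic gcd a**2+5a+4.

a**2+5a+4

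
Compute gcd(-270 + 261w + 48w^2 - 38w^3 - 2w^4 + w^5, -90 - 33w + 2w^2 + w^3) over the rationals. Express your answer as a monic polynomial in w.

-90 - 33w + 2w^2 + w^3

By polynomial division,
  w^5 - 2w^4 - 38w^3 + 48w^2 + 261w - 270 = (w^2 - 4w + 3)(w^3 + 2w^2 - 33w - 90) + (0)
The last nonzero remainder w^3 + 2w^2 - 33w - 90 is already monic.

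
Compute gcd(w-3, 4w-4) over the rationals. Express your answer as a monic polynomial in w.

1

Repeated division with remainder:
  w-3 = (1/4)(4w-4) + (-2)
  4w-4 = (-2w+2)(-2) + (0)
The last nonzero remainder is the constant -2, so the polynomials are coprime and gcd = 1.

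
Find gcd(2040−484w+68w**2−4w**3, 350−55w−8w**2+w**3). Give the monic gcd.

−10+w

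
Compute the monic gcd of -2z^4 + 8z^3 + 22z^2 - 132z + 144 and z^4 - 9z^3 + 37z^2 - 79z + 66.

z^2 - 5z + 6

Euclidean algorithm in ℚ[z]:
  -2z^4 + 8z^3 + 22z^2 - 132z + 144 = (-2)(z^4 - 9z^3 + 37z^2 - 79z + 66) + (-10z^3 + 96z^2 - 290z + 276)
  z^4 - 9z^3 + 37z^2 - 79z + 66 = (-(1/10)z - 3/50)(-10z^3 + 96z^2 - 290z + 276) + ((344/25)z^2 - (344/5)z + 2064/25)
  -10z^3 + 96z^2 - 290z + 276 = (-(125/172)z + 575/172)((344/25)z^2 - (344/5)z + 2064/25) + (0)
Last nonzero remainder: (344/25)z^2 - (344/5)z + 2064/25. Dividing through by 344/25 gives the monic gcd z^2 - 5z + 6.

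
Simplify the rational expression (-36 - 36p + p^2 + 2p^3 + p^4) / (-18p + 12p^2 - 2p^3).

(-12 - 16p - 5p^2 - p^3)/(-6p + 2p^2)

Apply the Euclidean algorithm:
  p^4 + 2p^3 + p^2 - 36p - 36 = (-(1/2)p - 4)(-2p^3 + 12p^2 - 18p) + (40p^2 - 108p - 36)
  -2p^3 + 12p^2 - 18p = (-(1/20)p + 33/200)(40p^2 - 108p - 36) + (-(99/50)p + 297/50)
  40p^2 - 108p - 36 = (-(2000/99)p - 200/33)(-(99/50)p + 297/50) + (0)
Last nonzero remainder: -(99/50)p + 297/50. Dividing through by -99/50 gives the monic gcd p - 3.
Cancel p - 3 from numerator and denominator to get the reduced form.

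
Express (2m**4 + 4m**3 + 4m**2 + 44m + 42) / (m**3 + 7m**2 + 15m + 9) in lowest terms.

Apply the Euclidean algorithm:
  2m**4 + 4m**3 + 4m**2 + 44m + 42 = (2m − 10)(m**3 + 7m**2 + 15m + 9) + (44m**2 + 176m + 132)
  m**3 + 7m**2 + 15m + 9 = ((1/44)m + 3/44)(44m**2 + 176m + 132) + (0)
Last nonzero remainder: 44m**2 + 176m + 132. Dividing through by 44 gives the monic gcd m**2 + 4m + 3.
Cancel m**2 + 4m + 3 from numerator and denominator to get the reduced form.

(2m**2 − 4m + 14)/(m + 3)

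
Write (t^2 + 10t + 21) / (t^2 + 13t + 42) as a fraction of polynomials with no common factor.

By polynomial division,
  t^2 + 10t + 21 = (t^2 + 13t + 42) + (-3t - 21)
  t^2 + 13t + 42 = (-(1/3)t - 2)(-3t - 21) + (0)
Last nonzero remainder: -3t - 21. Dividing through by -3 gives the monic gcd t + 7.
Cancel t + 7 from numerator and denominator to get the reduced form.

(t + 3)/(t + 6)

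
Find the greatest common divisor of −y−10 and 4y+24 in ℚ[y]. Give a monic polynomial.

Repeated division with remainder:
  −y−10 = (−1/4)(4y+24) + (−4)
  4y+24 = (−y−6)(−4) + (0)
The last nonzero remainder is the constant −4, so the polynomials are coprime and gcd = 1.

1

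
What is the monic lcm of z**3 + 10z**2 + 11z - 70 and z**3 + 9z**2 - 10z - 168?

z**5 + 12z**4 + 7z**3 - 288z**2 - 404z + 1680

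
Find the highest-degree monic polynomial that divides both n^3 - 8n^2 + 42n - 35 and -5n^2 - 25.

By polynomial division,
  n^3 - 8n^2 + 42n - 35 = (-(1/5)n + 8/5)(-5n^2 - 25) + (37n + 5)
  -5n^2 - 25 = (-(5/37)n + 25/1369)(37n + 5) + (-34350/1369)
  37n + 5 = (-(50653/34350)n - 1369/6870)(-34350/1369) + (0)
The last nonzero remainder is the constant -34350/1369, so the polynomials are coprime and gcd = 1.

1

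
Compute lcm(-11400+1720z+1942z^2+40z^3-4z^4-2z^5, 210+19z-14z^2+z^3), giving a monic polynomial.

-39900+11720z+5937z^2-831z^3-34z^4-5z^5+z^6

Euclidean algorithm in ℚ[z]:
  -2z^5-4z^4+40z^3+1942z^2+1720z-11400 = (-2z^2-32z-370)(z^3-14z^2+19z+210) + (-2210z^2+15470z+66300)
  z^3-14z^2+19z+210 = (-(1/2210)z+7/2210)(-2210z^2+15470z+66300) + (0)
Last nonzero remainder: -2210z^2+15470z+66300. Dividing through by -2210 gives the monic gcd z^2-7z-30.
Then lcm(f, g) = f·g / gcd(f, g); expanding and making the result monic gives the answer.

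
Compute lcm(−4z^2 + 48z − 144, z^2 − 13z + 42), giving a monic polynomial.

z^3 − 19z^2 + 120z − 252

Apply the Euclidean algorithm:
  −4z^2 + 48z − 144 = (−4)(z^2 − 13z + 42) + (−4z + 24)
  z^2 − 13z + 42 = (−(1/4)z + 7/4)(−4z + 24) + (0)
Last nonzero remainder: −4z + 24. Dividing through by −4 gives the monic gcd z − 6.
Then lcm(f, g) = f·g / gcd(f, g); expanding and making the result monic gives the answer.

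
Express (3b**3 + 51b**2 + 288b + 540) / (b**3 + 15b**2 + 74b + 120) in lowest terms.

(3b + 18)/(b + 4)

Apply the Euclidean algorithm:
  3b**3 + 51b**2 + 288b + 540 = (3)(b**3 + 15b**2 + 74b + 120) + (6b**2 + 66b + 180)
  b**3 + 15b**2 + 74b + 120 = ((1/6)b + 2/3)(6b**2 + 66b + 180) + (0)
Last nonzero remainder: 6b**2 + 66b + 180. Dividing through by 6 gives the monic gcd b**2 + 11b + 30.
Cancel b**2 + 11b + 30 from numerator and denominator to get the reduced form.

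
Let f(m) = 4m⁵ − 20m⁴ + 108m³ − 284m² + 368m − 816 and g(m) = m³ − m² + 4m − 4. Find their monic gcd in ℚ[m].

m² + 4

By polynomial division,
  4m⁵ − 20m⁴ + 108m³ − 284m² + 368m − 816 = (4m² − 16m + 76)(m³ − m² + 4m − 4) + (−128m² − 512)
  m³ − m² + 4m − 4 = (−(1/128)m + 1/128)(−128m² − 512) + (0)
Last nonzero remainder: −128m² − 512. Dividing through by −128 gives the monic gcd m² + 4.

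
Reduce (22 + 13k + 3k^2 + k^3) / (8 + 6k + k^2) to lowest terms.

Repeated division with remainder:
  k^3 + 3k^2 + 13k + 22 = (k - 3)(k^2 + 6k + 8) + (23k + 46)
  k^2 + 6k + 8 = ((1/23)k + 4/23)(23k + 46) + (0)
Last nonzero remainder: 23k + 46. Dividing through by 23 gives the monic gcd k + 2.
Cancel k + 2 from numerator and denominator to get the reduced form.

(11 + k + k^2)/(4 + k)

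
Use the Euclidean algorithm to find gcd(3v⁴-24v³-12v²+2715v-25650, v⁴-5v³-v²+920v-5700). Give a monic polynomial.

v³+v²+5v+950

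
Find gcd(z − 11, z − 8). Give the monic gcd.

Euclidean algorithm in ℚ[z]:
  z − 11 = (z − 8) + (−3)
  z − 8 = (−(1/3)z + 8/3)(−3) + (0)
The last nonzero remainder is the constant −3, so the polynomials are coprime and gcd = 1.

1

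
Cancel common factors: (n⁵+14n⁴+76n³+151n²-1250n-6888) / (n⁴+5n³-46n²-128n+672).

(n²+5n+41)/(n-4)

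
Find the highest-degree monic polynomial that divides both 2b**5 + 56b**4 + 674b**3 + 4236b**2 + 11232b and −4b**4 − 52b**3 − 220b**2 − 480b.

Euclidean algorithm in ℚ[b]:
  2b**5 + 56b**4 + 674b**3 + 4236b**2 + 11232b = (−(1/2)b − 15/2)(−4b**4 − 52b**3 − 220b**2 − 480b) + (174b**3 + 2346b**2 + 7632b)
  −4b**4 − 52b**3 − 220b**2 − 480b = (−(2/87)b + 28/2523)(174b**3 + 2346b**2 + 7632b) + (−(59364/841)b**2 − (474912/841)b)
  174b**3 + 2346b**2 + 7632b = (−(24389/9894)b − 44573/3298)(−(59364/841)b**2 − (474912/841)b) + (0)
Last nonzero remainder: −(59364/841)b**2 − (474912/841)b. Dividing through by −59364/841 gives the monic gcd b**2 + 8b.

b**2 + 8b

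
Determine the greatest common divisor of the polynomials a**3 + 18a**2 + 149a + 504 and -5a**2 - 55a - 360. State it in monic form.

a**2 + 11a + 72

Euclidean algorithm in ℚ[a]:
  a**3 + 18a**2 + 149a + 504 = (-(1/5)a - 7/5)(-5a**2 - 55a - 360) + (0)
Last nonzero remainder: -5a**2 - 55a - 360. Dividing through by -5 gives the monic gcd a**2 + 11a + 72.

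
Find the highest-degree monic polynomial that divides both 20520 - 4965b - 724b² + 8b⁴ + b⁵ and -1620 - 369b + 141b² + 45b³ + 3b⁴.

-27 + 6b + b²

By polynomial division,
  b⁵ + 8b⁴ - 724b² - 4965b + 20520 = ((1/3)b - 7/3)(3b⁴ + 45b³ + 141b² - 369b - 1620) + (58b³ - 272b² - 5286b + 16740)
  3b⁴ + 45b³ + 141b² - 369b - 1620 = ((3/58)b + 1713/1682)(58b³ - 272b² - 5286b + 16740) + ((581490/841)b² + (3488940/841)b - 15700230/841)
  58b³ - 272b² - 5286b + 16740 = ((24389/290745)b - 52142/58149)((581490/841)b² + (3488940/841)b - 15700230/841) + (0)
Last nonzero remainder: (581490/841)b² + (3488940/841)b - 15700230/841. Dividing through by 581490/841 gives the monic gcd b² + 6b - 27.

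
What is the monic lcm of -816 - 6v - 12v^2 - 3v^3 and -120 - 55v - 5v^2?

816 + 278v + 14v^2 + 7v^3 + v^4

Apply the Euclidean algorithm:
  -3v^3 - 12v^2 - 6v - 816 = ((3/5)v - 21/5)(-5v^2 - 55v - 120) + (-165v - 1320)
  -5v^2 - 55v - 120 = ((1/33)v + 1/11)(-165v - 1320) + (0)
Last nonzero remainder: -165v - 1320. Dividing through by -165 gives the monic gcd v + 8.
Then lcm(f, g) = f·g / gcd(f, g); expanding and making the result monic gives the answer.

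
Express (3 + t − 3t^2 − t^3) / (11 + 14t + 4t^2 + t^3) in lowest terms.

(3 − 2t − t^2)/(11 + 3t + t^2)

By polynomial division,
  −t^3 − 3t^2 + t + 3 = (−1)(t^3 + 4t^2 + 14t + 11) + (t^2 + 15t + 14)
  t^3 + 4t^2 + 14t + 11 = (t − 11)(t^2 + 15t + 14) + (165t + 165)
  t^2 + 15t + 14 = ((1/165)t + 14/165)(165t + 165) + (0)
Last nonzero remainder: 165t + 165. Dividing through by 165 gives the monic gcd t + 1.
Cancel t + 1 from numerator and denominator to get the reduced form.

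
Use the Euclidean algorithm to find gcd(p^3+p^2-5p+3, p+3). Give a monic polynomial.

Repeated division with remainder:
  p^3+p^2-5p+3 = (p^2-2p+1)(p+3) + (0)
The last nonzero remainder p+3 is already monic.

p+3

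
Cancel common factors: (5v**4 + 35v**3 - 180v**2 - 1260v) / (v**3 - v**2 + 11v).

(5v**3 + 35v**2 - 180v - 1260)/(v**2 - v + 11)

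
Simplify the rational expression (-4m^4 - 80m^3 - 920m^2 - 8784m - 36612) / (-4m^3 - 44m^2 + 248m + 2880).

(m^3 + 11m^2 + 131m + 1017)/(m^2 + 2m - 80)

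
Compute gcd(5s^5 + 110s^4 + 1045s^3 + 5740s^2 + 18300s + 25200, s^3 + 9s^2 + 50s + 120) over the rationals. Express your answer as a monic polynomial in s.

s^3 + 9s^2 + 50s + 120

Apply the Euclidean algorithm:
  5s^5 + 110s^4 + 1045s^3 + 5740s^2 + 18300s + 25200 = (5s^2 + 65s + 210)(s^3 + 9s^2 + 50s + 120) + (0)
The last nonzero remainder s^3 + 9s^2 + 50s + 120 is already monic.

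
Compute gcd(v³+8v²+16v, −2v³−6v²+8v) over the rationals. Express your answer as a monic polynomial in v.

By polynomial division,
  v³+8v²+16v = (−1/2)(−2v³−6v²+8v) + (5v²+20v)
  −2v³−6v²+8v = (−(2/5)v+2/5)(5v²+20v) + (0)
Last nonzero remainder: 5v²+20v. Dividing through by 5 gives the monic gcd v²+4v.

v²+4v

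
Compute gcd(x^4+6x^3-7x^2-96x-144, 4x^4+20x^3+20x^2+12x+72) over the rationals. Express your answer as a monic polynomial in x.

Euclidean algorithm in ℚ[x]:
  x^4+6x^3-7x^2-96x-144 = (1/4)(4x^4+20x^3+20x^2+12x+72) + (x^3-12x^2-99x-162)
  4x^4+20x^3+20x^2+12x+72 = (4x+68)(x^3-12x^2-99x-162) + (1232x^2+7392x+11088)
  x^3-12x^2-99x-162 = ((1/1232)x-9/616)(1232x^2+7392x+11088) + (0)
Last nonzero remainder: 1232x^2+7392x+11088. Dividing through by 1232 gives the monic gcd x^2+6x+9.

x^2+6x+9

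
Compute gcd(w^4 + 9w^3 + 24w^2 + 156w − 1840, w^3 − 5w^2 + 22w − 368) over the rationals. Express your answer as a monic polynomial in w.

w^2 + 3w + 46

By polynomial division,
  w^4 + 9w^3 + 24w^2 + 156w − 1840 = (w + 14)(w^3 − 5w^2 + 22w − 368) + (72w^2 + 216w + 3312)
  w^3 − 5w^2 + 22w − 368 = ((1/72)w − 1/9)(72w^2 + 216w + 3312) + (0)
Last nonzero remainder: 72w^2 + 216w + 3312. Dividing through by 72 gives the monic gcd w^2 + 3w + 46.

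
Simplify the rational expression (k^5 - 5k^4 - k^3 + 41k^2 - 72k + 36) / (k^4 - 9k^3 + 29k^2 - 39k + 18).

(k^2 + k - 6)/(k - 3)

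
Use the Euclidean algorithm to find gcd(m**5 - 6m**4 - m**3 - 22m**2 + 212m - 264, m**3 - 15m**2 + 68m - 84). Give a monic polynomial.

m**2 - 8m + 12

By polynomial division,
  m**5 - 6m**4 - m**3 - 22m**2 + 212m - 264 = (m**2 + 9m + 66)(m**3 - 15m**2 + 68m - 84) + (440m**2 - 3520m + 5280)
  m**3 - 15m**2 + 68m - 84 = ((1/440)m - 7/440)(440m**2 - 3520m + 5280) + (0)
Last nonzero remainder: 440m**2 - 3520m + 5280. Dividing through by 440 gives the monic gcd m**2 - 8m + 12.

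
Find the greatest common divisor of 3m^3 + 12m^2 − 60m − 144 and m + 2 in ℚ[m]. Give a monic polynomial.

By polynomial division,
  3m^3 + 12m^2 − 60m − 144 = (3m^2 + 6m − 72)(m + 2) + (0)
The last nonzero remainder m + 2 is already monic.

m + 2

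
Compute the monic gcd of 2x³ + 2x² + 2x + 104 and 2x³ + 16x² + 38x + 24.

By polynomial division,
  2x³ + 2x² + 2x + 104 = (2x³ + 16x² + 38x + 24) + (-14x² - 36x + 80)
  2x³ + 16x² + 38x + 24 = (-(1/7)x - 38/49)(-14x² - 36x + 80) + ((1054/49)x + 4216/49)
  -14x² - 36x + 80 = (-(343/527)x + 490/527)((1054/49)x + 4216/49) + (0)
Last nonzero remainder: (1054/49)x + 4216/49. Dividing through by 1054/49 gives the monic gcd x + 4.

x + 4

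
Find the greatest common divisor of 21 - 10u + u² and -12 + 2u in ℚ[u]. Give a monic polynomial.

Repeated division with remainder:
  u² - 10u + 21 = ((1/2)u - 2)(2u - 12) + (-3)
  2u - 12 = (-(2/3)u + 4)(-3) + (0)
The last nonzero remainder is the constant -3, so the polynomials are coprime and gcd = 1.

1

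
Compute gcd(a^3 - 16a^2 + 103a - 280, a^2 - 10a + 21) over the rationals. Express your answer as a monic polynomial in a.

a - 7

Euclidean algorithm in ℚ[a]:
  a^3 - 16a^2 + 103a - 280 = (a - 6)(a^2 - 10a + 21) + (22a - 154)
  a^2 - 10a + 21 = ((1/22)a - 3/22)(22a - 154) + (0)
Last nonzero remainder: 22a - 154. Dividing through by 22 gives the monic gcd a - 7.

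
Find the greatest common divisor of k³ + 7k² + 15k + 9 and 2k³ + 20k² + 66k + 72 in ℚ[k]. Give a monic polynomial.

k² + 6k + 9

Apply the Euclidean algorithm:
  k³ + 7k² + 15k + 9 = (1/2)(2k³ + 20k² + 66k + 72) + (-3k² - 18k - 27)
  2k³ + 20k² + 66k + 72 = (-(2/3)k - 8/3)(-3k² - 18k - 27) + (0)
Last nonzero remainder: -3k² - 18k - 27. Dividing through by -3 gives the monic gcd k² + 6k + 9.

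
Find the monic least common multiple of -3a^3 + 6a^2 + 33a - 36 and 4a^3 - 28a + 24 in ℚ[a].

Apply the Euclidean algorithm:
  -3a^3 + 6a^2 + 33a - 36 = (-3/4)(4a^3 - 28a + 24) + (6a^2 + 12a - 18)
  4a^3 - 28a + 24 = ((2/3)a - 4/3)(6a^2 + 12a - 18) + (0)
Last nonzero remainder: 6a^2 + 12a - 18. Dividing through by 6 gives the monic gcd a^2 + 2a - 3.
Then lcm(f, g) = f·g / gcd(f, g); expanding and making the result monic gives the answer.

a^4 - 4a^3 - 7a^2 + 34a - 24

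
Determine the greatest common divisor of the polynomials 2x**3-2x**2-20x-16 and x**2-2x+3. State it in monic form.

1

By polynomial division,
  2x**3-2x**2-20x-16 = (2x+2)(x**2-2x+3) + (-22x-22)
  x**2-2x+3 = (-(1/22)x+3/22)(-22x-22) + (6)
  -22x-22 = (-(11/3)x-11/3)(6) + (0)
The last nonzero remainder is the constant 6, so the polynomials are coprime and gcd = 1.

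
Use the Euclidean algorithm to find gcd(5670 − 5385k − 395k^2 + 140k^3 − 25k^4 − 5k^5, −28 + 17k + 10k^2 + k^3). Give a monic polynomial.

By polynomial division,
  −5k^5 − 25k^4 + 140k^3 − 395k^2 − 5385k + 5670 = (−5k^2 + 25k − 25)(k^3 + 10k^2 + 17k − 28) + (−710k^2 − 4260k + 4970)
  k^3 + 10k^2 + 17k − 28 = (−(1/710)k − 2/355)(−710k^2 − 4260k + 4970) + (0)
Last nonzero remainder: −710k^2 − 4260k + 4970. Dividing through by −710 gives the monic gcd k^2 + 6k − 7.

−7 + 6k + k^2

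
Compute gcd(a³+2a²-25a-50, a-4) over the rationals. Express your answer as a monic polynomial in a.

Repeated division with remainder:
  a³+2a²-25a-50 = (a²+6a-1)(a-4) + (-54)
  a-4 = (-(1/54)a+2/27)(-54) + (0)
The last nonzero remainder is the constant -54, so the polynomials are coprime and gcd = 1.

1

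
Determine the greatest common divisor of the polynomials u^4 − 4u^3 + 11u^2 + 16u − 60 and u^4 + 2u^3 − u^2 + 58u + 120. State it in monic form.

Apply the Euclidean algorithm:
  u^4 − 4u^3 + 11u^2 + 16u − 60 = (u^4 + 2u^3 − u^2 + 58u + 120) + (−6u^3 + 12u^2 − 42u − 180)
  u^4 + 2u^3 − u^2 + 58u + 120 = (−(1/6)u − 2/3)(−6u^3 + 12u^2 − 42u − 180) + (0)
Last nonzero remainder: −6u^3 + 12u^2 − 42u − 180. Dividing through by −6 gives the monic gcd u^3 − 2u^2 + 7u + 30.

u^3 − 2u^2 + 7u + 30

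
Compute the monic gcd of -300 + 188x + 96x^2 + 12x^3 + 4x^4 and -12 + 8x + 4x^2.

Euclidean algorithm in ℚ[x]:
  4x^4 + 12x^3 + 96x^2 + 188x - 300 = (x^2 + x + 25)(4x^2 + 8x - 12) + (0)
Last nonzero remainder: 4x^2 + 8x - 12. Dividing through by 4 gives the monic gcd x^2 + 2x - 3.

-3 + 2x + x^2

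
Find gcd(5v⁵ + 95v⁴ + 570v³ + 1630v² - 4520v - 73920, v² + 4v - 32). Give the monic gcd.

Apply the Euclidean algorithm:
  5v⁵ + 95v⁴ + 570v³ + 1630v² - 4520v - 73920 = (5v³ + 75v² + 430v + 2310)(v² + 4v - 32) + (0)
The last nonzero remainder v² + 4v - 32 is already monic.

v² + 4v - 32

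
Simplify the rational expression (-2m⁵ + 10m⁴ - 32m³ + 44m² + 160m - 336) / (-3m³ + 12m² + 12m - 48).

Apply the Euclidean algorithm:
  -2m⁵ + 10m⁴ - 32m³ + 44m² + 160m - 336 = ((2/3)m² - (2/3)m + 32/3)(-3m³ + 12m² + 12m - 48) + (-44m² + 176)
  -3m³ + 12m² + 12m - 48 = ((3/44)m - 3/11)(-44m² + 176) + (0)
Last nonzero remainder: -44m² + 176. Dividing through by -44 gives the monic gcd m² - 4.
Cancel m² - 4 from numerator and denominator to get the reduced form.

(2m³ - 10m² + 40m - 84)/(3m - 12)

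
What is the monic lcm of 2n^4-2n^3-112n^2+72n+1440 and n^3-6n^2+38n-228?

By polynomial division,
  2n^4-2n^3-112n^2+72n+1440 = (2n+10)(n^3-6n^2+38n-228) + (-128n^2+148n+3720)
  n^3-6n^2+38n-228 = (-(1/128)n+155/4096)(-128n^2+148n+3720) + ((62937/1024)n-188811/512)
  -128n^2+148n+3720 = (-(131072/62937)n-634880/62937)((62937/1024)n-188811/512) + (0)
Last nonzero remainder: (62937/1024)n-188811/512. Dividing through by 62937/1024 gives the monic gcd n-6.
Then lcm(f, g) = f·g / gcd(f, g); expanding and making the result monic gives the answer.

n^6-n^5-18n^4-2n^3-1408n^2+1368n+27360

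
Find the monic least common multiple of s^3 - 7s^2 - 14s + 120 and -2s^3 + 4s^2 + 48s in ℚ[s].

s^4 - 7s^3 - 14s^2 + 120s

Repeated division with remainder:
  s^3 - 7s^2 - 14s + 120 = (-1/2)(-2s^3 + 4s^2 + 48s) + (-5s^2 + 10s + 120)
  -2s^3 + 4s^2 + 48s = ((2/5)s)(-5s^2 + 10s + 120) + (0)
Last nonzero remainder: -5s^2 + 10s + 120. Dividing through by -5 gives the monic gcd s^2 - 2s - 24.
Then lcm(f, g) = f·g / gcd(f, g); expanding and making the result monic gives the answer.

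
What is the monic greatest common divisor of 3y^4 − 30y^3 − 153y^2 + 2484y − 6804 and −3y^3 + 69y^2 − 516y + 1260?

Apply the Euclidean algorithm:
  3y^4 − 30y^3 − 153y^2 + 2484y − 6804 = (−y − 13)(−3y^3 + 69y^2 − 516y + 1260) + (228y^2 − 2964y + 9576)
  −3y^3 + 69y^2 − 516y + 1260 = (−(1/76)y + 5/38)(228y^2 − 2964y + 9576) + (0)
Last nonzero remainder: 228y^2 − 2964y + 9576. Dividing through by 228 gives the monic gcd y^2 − 13y + 42.

y^2 − 13y + 42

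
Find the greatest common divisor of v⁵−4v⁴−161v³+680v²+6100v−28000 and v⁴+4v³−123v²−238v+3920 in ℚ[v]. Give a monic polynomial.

v³+11v²−46v−560

Apply the Euclidean algorithm:
  v⁵−4v⁴−161v³+680v²+6100v−28000 = (v−8)(v⁴+4v³−123v²−238v+3920) + (−6v³−66v²+276v+3360)
  v⁴+4v³−123v²−238v+3920 = (−(1/6)v+7/6)(−6v³−66v²+276v+3360) + (0)
Last nonzero remainder: −6v³−66v²+276v+3360. Dividing through by −6 gives the monic gcd v³+11v²−46v−560.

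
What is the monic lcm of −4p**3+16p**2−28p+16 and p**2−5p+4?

p**4−8p**3+23p**2−32p+16

Apply the Euclidean algorithm:
  −4p**3+16p**2−28p+16 = (−4p−4)(p**2−5p+4) + (−32p+32)
  p**2−5p+4 = (−(1/32)p+1/8)(−32p+32) + (0)
Last nonzero remainder: −32p+32. Dividing through by −32 gives the monic gcd p−1.
Then lcm(f, g) = f·g / gcd(f, g); expanding and making the result monic gives the answer.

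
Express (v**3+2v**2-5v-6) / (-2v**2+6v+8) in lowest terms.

(-v**2-v+6)/(2v-8)

By polynomial division,
  v**3+2v**2-5v-6 = (-(1/2)v-5/2)(-2v**2+6v+8) + (14v+14)
  -2v**2+6v+8 = (-(1/7)v+4/7)(14v+14) + (0)
Last nonzero remainder: 14v+14. Dividing through by 14 gives the monic gcd v+1.
Cancel v+1 from numerator and denominator to get the reduced form.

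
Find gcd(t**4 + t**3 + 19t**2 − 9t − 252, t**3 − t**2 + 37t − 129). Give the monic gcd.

t − 3

Repeated division with remainder:
  t**4 + t**3 + 19t**2 − 9t − 252 = (t + 2)(t**3 − t**2 + 37t − 129) + (−16t**2 + 46t + 6)
  t**3 − t**2 + 37t − 129 = (−(1/16)t − 15/128)(−16t**2 + 46t + 6) + ((2737/64)t − 8211/64)
  −16t**2 + 46t + 6 = (−(1024/2737)t − 128/2737)((2737/64)t − 8211/64) + (0)
Last nonzero remainder: (2737/64)t − 8211/64. Dividing through by 2737/64 gives the monic gcd t − 3.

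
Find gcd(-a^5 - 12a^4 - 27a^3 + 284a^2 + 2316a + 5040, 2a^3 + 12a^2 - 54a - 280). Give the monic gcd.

a^2 + 11a + 28

Repeated division with remainder:
  -a^5 - 12a^4 - 27a^3 + 284a^2 + 2316a + 5040 = (-(1/2)a^2 - 3a - 9)(2a^3 + 12a^2 - 54a - 280) + (90a^2 + 990a + 2520)
  2a^3 + 12a^2 - 54a - 280 = ((1/45)a - 1/9)(90a^2 + 990a + 2520) + (0)
Last nonzero remainder: 90a^2 + 990a + 2520. Dividing through by 90 gives the monic gcd a^2 + 11a + 28.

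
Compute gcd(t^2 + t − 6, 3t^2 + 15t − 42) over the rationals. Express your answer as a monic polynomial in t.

Repeated division with remainder:
  t^2 + t − 6 = (1/3)(3t^2 + 15t − 42) + (−4t + 8)
  3t^2 + 15t − 42 = (−(3/4)t − 21/4)(−4t + 8) + (0)
Last nonzero remainder: −4t + 8. Dividing through by −4 gives the monic gcd t − 2.

t − 2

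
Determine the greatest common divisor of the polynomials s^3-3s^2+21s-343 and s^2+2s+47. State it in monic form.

1

Euclidean algorithm in ℚ[s]:
  s^3-3s^2+21s-343 = (s-5)(s^2+2s+47) + (-16s-108)
  s^2+2s+47 = (-(1/16)s+19/64)(-16s-108) + (1265/16)
  -16s-108 = (-(256/1265)s-1728/1265)(1265/16) + (0)
The last nonzero remainder is the constant 1265/16, so the polynomials are coprime and gcd = 1.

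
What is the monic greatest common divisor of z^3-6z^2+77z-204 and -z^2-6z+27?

By polynomial division,
  z^3-6z^2+77z-204 = (-z+12)(-z^2-6z+27) + (176z-528)
  -z^2-6z+27 = (-(1/176)z-9/176)(176z-528) + (0)
Last nonzero remainder: 176z-528. Dividing through by 176 gives the monic gcd z-3.

z-3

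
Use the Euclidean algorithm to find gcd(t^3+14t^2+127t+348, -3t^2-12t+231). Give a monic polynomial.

1

Euclidean algorithm in ℚ[t]:
  t^3+14t^2+127t+348 = (-(1/3)t-10/3)(-3t^2-12t+231) + (164t+1118)
  -3t^2-12t+231 = (-(3/164)t+693/13448)(164t+1118) + (1165857/6724)
  164t+1118 = ((1102736/1165857)t+7517432/1165857)(1165857/6724) + (0)
The last nonzero remainder is the constant 1165857/6724, so the polynomials are coprime and gcd = 1.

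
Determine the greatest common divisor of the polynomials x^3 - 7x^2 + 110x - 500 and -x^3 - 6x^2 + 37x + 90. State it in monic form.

x - 5

Euclidean algorithm in ℚ[x]:
  x^3 - 7x^2 + 110x - 500 = (-1)(-x^3 - 6x^2 + 37x + 90) + (-13x^2 + 147x - 410)
  -x^3 - 6x^2 + 37x + 90 = ((1/13)x + 225/169)(-13x^2 + 147x - 410) + (-(21492/169)x + 107460/169)
  -13x^2 + 147x - 410 = ((2197/21492)x - 6929/10746)(-(21492/169)x + 107460/169) + (0)
Last nonzero remainder: -(21492/169)x + 107460/169. Dividing through by -21492/169 gives the monic gcd x - 5.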